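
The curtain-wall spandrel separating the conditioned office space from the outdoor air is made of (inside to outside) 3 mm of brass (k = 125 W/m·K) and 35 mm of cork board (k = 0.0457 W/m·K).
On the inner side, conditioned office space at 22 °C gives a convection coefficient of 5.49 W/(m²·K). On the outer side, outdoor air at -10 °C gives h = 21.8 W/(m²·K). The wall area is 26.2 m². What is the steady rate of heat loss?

Q ≈ 844 W

Using the resistance-network approach (series):
R_inner film = 1/(h_i·A) = 1/(5.49×26.2) = 0.006952 K/W
R_brass = L/(kA) = 0.003/(125×26.2) = 9.16×10^-7 K/W
R_cork board = L/(kA) = 0.035/(0.0457×26.2) = 0.02923 K/W
R_outer film = 1/(h_o·A) = 1/(21.8×26.2) = 0.001751 K/W
R_total = 0.03794 K/W
Q = ΔT / R_total = 32 / 0.03794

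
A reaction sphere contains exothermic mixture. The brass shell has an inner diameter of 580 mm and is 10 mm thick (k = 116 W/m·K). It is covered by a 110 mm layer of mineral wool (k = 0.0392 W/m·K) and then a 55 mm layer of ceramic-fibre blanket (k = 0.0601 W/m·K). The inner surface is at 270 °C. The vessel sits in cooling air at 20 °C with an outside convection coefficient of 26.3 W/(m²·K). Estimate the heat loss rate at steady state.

For a spherical shell R = (1/r₁ − 1/r₂)/(4πk); film R = 1/(h·4πr²). In series:
R_brass shell = (1/0.29 − 1/0.3)/(4π×116) = 7.885×10^-5 K/W
R_mineral wool = (1/0.3 − 1/0.41)/(4π×0.0392) = 1.815 K/W
R_ceramic-fibre blanket = (1/0.41 − 1/0.465)/(4π×0.0601) = 0.382 K/W
R_outer film = 1/(h·4πr_o²) = 1/(26.3×4π×0.465²) = 0.01399 K/W
R_total = 2.212 K/W
Q = ΔT/R_total = 250/2.212

Q ≈ 113 W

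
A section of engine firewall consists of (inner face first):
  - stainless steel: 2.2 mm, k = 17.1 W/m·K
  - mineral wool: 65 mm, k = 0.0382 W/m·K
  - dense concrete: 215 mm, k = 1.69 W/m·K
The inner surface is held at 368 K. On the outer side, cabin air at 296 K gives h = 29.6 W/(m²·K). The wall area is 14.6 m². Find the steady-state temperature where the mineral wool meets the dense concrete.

Model the wall as resistances in series:
R_stainless steel = L/(kA) = 0.0022/(17.1×14.6) = 8.812×10^-6 K/W
R_mineral wool = L/(kA) = 0.065/(0.0382×14.6) = 0.1165 K/W
R_dense concrete = L/(kA) = 0.215/(1.69×14.6) = 0.008714 K/W
R_outer film = 1/(h_o·A) = 1/(29.6×14.6) = 0.002314 K/W
R_total = 0.1276 K/W;  Q = ΔT/R_total = 72/0.1276 = 564.3 W
T_interface = T_inner − Q·ΣR(inner→interface) = 368 − 564×0.1166

T ≈ 302 K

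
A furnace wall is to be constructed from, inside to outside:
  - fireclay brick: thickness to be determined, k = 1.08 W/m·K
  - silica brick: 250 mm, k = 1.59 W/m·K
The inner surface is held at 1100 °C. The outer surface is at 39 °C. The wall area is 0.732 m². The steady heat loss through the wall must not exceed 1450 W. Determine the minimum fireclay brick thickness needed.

Treating each layer as a thermal resistance in series:
R_silica brick = L/(kA) = 0.25/(1.59×0.732) = 0.2148 K/W
Sum of the known resistances R_other = 0.2148 K/W
Required total resistance R_tot = ΔT/Q_allow = 1061/1450 = 0.7317 K/W
R_fireclay brick = R_tot − R_other = 0.5169 K/W
L = R·k·A = 0.5169×1.08×0.732

L ≈ 409 mm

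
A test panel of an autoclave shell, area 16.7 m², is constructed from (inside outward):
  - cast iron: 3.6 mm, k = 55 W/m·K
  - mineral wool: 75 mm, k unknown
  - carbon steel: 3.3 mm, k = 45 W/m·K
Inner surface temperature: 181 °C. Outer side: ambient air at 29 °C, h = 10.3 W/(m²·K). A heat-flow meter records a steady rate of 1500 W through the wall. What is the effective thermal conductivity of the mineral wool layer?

Model the wall as resistances in series:
R_cast iron = L/(kA) = 0.0036/(55×16.7) = 3.919×10^-6 K/W
R_carbon steel = L/(kA) = 0.0033/(45×16.7) = 4.391×10^-6 K/W
R_outer film = 1/(h_o·A) = 1/(10.3×16.7) = 0.005814 K/W
Sum of known resistances R_other = 0.005822 K/W
Total R = ΔT/Q = 152/1500 = 0.1013 K/W
R_mineral wool = R_total − R_other = 0.09551 K/W
k = L/(R·A) = 0.075/(0.09551×16.7)

k ≈ 0.047 W/(m·K)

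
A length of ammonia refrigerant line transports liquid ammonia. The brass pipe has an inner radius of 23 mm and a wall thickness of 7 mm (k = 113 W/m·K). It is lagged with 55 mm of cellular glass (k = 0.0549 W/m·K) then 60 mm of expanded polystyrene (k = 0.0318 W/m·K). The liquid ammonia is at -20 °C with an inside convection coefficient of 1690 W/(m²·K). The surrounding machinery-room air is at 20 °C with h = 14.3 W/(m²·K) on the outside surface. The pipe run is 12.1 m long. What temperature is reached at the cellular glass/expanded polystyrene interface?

Treating each annulus and film as a series resistance:
R_inner film = 1/(h_i·2πr₁L) = 1/(1690×2π×0.023×12.1) = 3.384×10^-4 K/W
R_brass pipe wall = ln(30/23)/(2π×113×12.1) = 3.093×10^-5 K/W
R_cellular glass = ln(85/30)/(2π×0.0549×12.1) = 0.2495 K/W
R_expanded polystyrene = ln(145/85)/(2π×0.0318×12.1) = 0.2209 K/W
R_outer film = 1/(h_o·2πr_oL) = 1/(14.3×2π×0.145×12.1) = 0.006344 K/W
R_total = 0.4771 K/W
Q = ΔT/R_total = 40/0.4771
Q = 83.8 W
T_interface = T_inner + Q·ΣR(inner→interface) = -20 + 83.8×0.2499

T ≈ 0.949 °C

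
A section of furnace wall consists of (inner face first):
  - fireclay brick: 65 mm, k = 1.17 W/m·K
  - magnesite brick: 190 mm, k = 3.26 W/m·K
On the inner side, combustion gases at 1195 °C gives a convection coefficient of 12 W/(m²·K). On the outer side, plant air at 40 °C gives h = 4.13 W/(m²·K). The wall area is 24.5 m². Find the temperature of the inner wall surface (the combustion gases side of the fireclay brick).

Thermal resistances in series:
R_inner film = 1/(h_i·A) = 1/(12×24.5) = 0.003401 K/W
R_fireclay brick = L/(kA) = 0.065/(1.17×24.5) = 0.002268 K/W
R_magnesite brick = L/(kA) = 0.19/(3.26×24.5) = 0.002379 K/W
R_outer film = 1/(h_o·A) = 1/(4.13×24.5) = 0.009883 K/W
R_total = 0.01793 K/W;  Q = ΔT/R_total = 1155/0.01793 = 64410 W
T_interface = T_inner − Q·ΣR(inner→interface) = 1195 − 64400×0.003401

T ≈ 976 °C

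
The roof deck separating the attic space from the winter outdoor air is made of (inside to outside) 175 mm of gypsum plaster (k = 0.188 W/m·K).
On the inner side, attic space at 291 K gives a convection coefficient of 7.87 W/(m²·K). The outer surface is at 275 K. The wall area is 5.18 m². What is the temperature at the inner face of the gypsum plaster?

Using the resistance-network approach (series):
R_inner film = 1/(h_i·A) = 1/(7.87×5.18) = 0.02453 K/W
R_gypsum plaster = L/(kA) = 0.175/(0.188×5.18) = 0.1797 K/W
R_total = 0.2042 K/W;  Q = ΔT/R_total = 16/0.2042 = 78.34 W
T_interface = T_inner − Q·ΣR(inner→interface) = 291 − 78.3×0.02453

T ≈ 289 K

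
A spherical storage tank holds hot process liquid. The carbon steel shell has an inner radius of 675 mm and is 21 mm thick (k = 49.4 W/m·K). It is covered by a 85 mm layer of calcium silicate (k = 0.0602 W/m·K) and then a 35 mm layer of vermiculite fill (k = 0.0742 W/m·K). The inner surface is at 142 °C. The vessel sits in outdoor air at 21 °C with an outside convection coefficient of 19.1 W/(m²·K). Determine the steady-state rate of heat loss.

Q ≈ 445 W

Radial (spherical) resistances in series:
R_carbon steel shell = (1/0.675 − 1/0.696)/(4π×49.4) = 7.201×10^-5 K/W
R_calcium silicate = (1/0.696 − 1/0.781)/(4π×0.0602) = 0.2067 K/W
R_vermiculite fill = (1/0.781 − 1/0.816)/(4π×0.0742) = 0.0589 K/W
R_outer film = 1/(h·4πr_o²) = 1/(19.1×4π×0.816²) = 0.006257 K/W
R_total = 0.2719 K/W
Q = ΔT/R_total = 121/0.2719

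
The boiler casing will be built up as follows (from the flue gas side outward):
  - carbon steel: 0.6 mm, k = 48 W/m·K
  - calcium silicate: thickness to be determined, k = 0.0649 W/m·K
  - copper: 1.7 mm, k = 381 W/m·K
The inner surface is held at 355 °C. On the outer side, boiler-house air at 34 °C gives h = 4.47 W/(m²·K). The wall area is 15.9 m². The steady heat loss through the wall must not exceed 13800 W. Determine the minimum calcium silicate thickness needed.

Thermal resistances in series:
R_carbon steel = L/(kA) = 0.0006/(48×15.9) = 7.862×10^-7 K/W
R_copper = L/(kA) = 0.0017/(381×15.9) = 2.806×10^-7 K/W
R_outer film = 1/(h_o·A) = 1/(4.47×15.9) = 0.01407 K/W
Sum of the known resistances R_other = 0.01407 K/W
Required total resistance R_tot = ΔT/Q_allow = 321/13800 = 0.02326 K/W
R_calcium silicate = R_tot − R_other = 0.00919 K/W
L = R·k·A = 0.00919×0.0649×15.9

L ≈ 9.48 mm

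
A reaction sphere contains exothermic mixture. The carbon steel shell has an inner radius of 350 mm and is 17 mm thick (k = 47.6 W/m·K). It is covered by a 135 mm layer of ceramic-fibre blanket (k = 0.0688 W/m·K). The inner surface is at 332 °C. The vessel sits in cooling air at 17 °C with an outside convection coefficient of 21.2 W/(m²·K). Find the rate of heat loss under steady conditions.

Q ≈ 365 W

For a spherical shell R = (1/r₁ − 1/r₂)/(4πk); film R = 1/(h·4πr²). In series:
R_carbon steel shell = (1/0.35 − 1/0.367)/(4π×47.6) = 2.213×10^-4 K/W
R_ceramic-fibre blanket = (1/0.367 − 1/0.502)/(4π×0.0688) = 0.8476 K/W
R_outer film = 1/(h·4πr_o²) = 1/(21.2×4π×0.502²) = 0.0149 K/W
R_total = 0.8627 K/W
Q = ΔT/R_total = 315/0.8627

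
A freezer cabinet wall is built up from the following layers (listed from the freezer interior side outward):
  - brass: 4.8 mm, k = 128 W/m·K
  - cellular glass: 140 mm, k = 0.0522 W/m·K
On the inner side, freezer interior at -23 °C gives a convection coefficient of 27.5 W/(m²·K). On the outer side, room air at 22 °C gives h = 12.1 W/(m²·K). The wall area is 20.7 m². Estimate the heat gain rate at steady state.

Thermal resistances in series:
R_inner film = 1/(h_i·A) = 1/(27.5×20.7) = 0.001757 K/W
R_brass = L/(kA) = 0.0048/(128×20.7) = 1.812×10^-6 K/W
R_cellular glass = L/(kA) = 0.14/(0.0522×20.7) = 0.1296 K/W
R_outer film = 1/(h_o·A) = 1/(12.1×20.7) = 0.003992 K/W
R_total = 0.1353 K/W
Q = ΔT / R_total = 45 / 0.1353

Q ≈ 333 W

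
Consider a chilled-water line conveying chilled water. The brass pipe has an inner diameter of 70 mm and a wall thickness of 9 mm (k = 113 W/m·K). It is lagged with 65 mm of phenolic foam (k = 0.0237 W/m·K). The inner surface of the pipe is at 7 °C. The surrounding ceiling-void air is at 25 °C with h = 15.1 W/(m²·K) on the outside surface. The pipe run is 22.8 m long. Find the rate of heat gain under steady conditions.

Treating each annulus and film as a series resistance:
R_brass pipe wall = ln(44/35)/(2π×113×22.8) = 1.414×10^-5 K/W
R_phenolic foam = ln(109/44)/(2π×0.0237×22.8) = 0.2672 K/W
R_outer film = 1/(h_o·2πr_oL) = 1/(15.1×2π×0.109×22.8) = 0.004241 K/W
R_total = 0.2714 K/W
Q = ΔT/R_total = 18/0.2714

Q ≈ 66.3 W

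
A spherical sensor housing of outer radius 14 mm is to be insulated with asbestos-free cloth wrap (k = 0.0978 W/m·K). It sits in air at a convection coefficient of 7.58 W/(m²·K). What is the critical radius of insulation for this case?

r_cr ≈ 25.8 mm

For a sphere r_cr = 2k/h = 2×0.0978/7.58
r_cr = 25.8 mm; since the bare radius (14 mm) is below r_cr, adding a thin layer of insulation will *increase* heat loss.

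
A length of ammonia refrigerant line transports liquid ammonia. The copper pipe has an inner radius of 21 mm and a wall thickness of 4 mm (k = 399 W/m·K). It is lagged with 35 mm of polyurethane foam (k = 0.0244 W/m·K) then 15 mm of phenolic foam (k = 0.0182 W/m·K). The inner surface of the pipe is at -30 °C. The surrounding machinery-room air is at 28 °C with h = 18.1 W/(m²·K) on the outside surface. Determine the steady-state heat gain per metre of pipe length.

Treating each annulus and film as a series resistance:
R_copper pipe wall = ln(25/21)/(2π×399×1) = 6.955×10^-5 K/W
R_polyurethane foam = ln(60/25)/(2π×0.0244×1) = 5.71 K/W
R_phenolic foam = ln(75/60)/(2π×0.0182×1) = 1.951 K/W
R_outer film = 1/(h_o·2πr_oL) = 1/(18.1×2π×0.075×1) = 0.1172 K/W
R_total = 7.779 K/W
Q = ΔT/R_total = 58/7.779

q′ ≈ 7.46 W/m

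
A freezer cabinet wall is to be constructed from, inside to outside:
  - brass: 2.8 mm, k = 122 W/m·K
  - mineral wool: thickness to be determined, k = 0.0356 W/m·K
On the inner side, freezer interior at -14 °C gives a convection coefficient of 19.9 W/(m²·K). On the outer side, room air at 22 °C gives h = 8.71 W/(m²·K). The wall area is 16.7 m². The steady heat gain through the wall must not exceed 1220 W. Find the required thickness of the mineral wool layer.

Model the wall as resistances in series:
R_inner film = 1/(h_i·A) = 1/(19.9×16.7) = 0.003009 K/W
R_brass = L/(kA) = 0.0028/(122×16.7) = 1.374×10^-6 K/W
R_outer film = 1/(h_o·A) = 1/(8.71×16.7) = 0.006875 K/W
Sum of the known resistances R_other = 0.009885 K/W
Required total resistance R_tot = ΔT/Q_allow = 36/1220 = 0.02951 K/W
R_mineral wool = R_tot − R_other = 0.01962 K/W
L = R·k·A = 0.01962×0.0356×16.7

L ≈ 11.7 mm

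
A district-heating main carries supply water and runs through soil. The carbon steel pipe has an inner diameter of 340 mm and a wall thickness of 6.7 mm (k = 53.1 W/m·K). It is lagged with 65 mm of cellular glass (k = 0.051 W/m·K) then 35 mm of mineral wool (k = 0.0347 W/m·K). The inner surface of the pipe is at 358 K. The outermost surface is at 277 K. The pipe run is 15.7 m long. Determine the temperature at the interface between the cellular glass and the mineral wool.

Treating each annulus and film as a series resistance:
R_carbon steel pipe wall = ln(176.7/170)/(2π×53.1×15.7) = 7.38×10^-6 K/W
R_cellular glass = ln(241.7/176.7)/(2π×0.051×15.7) = 0.06226 K/W
R_mineral wool = ln(276.7/241.7)/(2π×0.0347×15.7) = 0.03951 K/W
R_total = 0.1018 K/W
Q = ΔT/R_total = 81/0.1018
Q = 796 W
T_interface = T_inner − Q·ΣR(inner→interface) = 358 − 796×0.06227

T ≈ 308 K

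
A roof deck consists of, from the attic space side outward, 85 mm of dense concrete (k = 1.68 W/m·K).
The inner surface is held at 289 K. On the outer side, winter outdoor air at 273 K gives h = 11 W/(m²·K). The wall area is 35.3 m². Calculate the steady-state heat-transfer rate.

Model the wall as resistances in series:
R_dense concrete = L/(kA) = 0.085/(1.68×35.3) = 0.001433 K/W
R_outer film = 1/(h_o·A) = 1/(11×35.3) = 0.002575 K/W
R_total = 0.004009 K/W
Q = ΔT / R_total = 16 / 0.004009

Q ≈ 3990 W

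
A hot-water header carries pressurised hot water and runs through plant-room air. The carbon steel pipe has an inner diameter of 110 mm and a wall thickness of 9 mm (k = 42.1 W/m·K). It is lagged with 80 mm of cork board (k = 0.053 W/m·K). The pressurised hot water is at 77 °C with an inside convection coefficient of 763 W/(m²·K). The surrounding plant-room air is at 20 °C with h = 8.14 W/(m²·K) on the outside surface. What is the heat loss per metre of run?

q′ ≈ 22.1 W/m

For a radial system each layer contributes R = ln(r_out/r_in)/(2πkL); films add R = 1/(hA).
R_inner film = 1/(h_i·2πr₁L) = 1/(763×2π×0.055×1) = 0.003793 K/W
R_carbon steel pipe wall = ln(64/55)/(2π×42.1×1) = 5.729×10^-4 K/W
R_cork board = ln(144/64)/(2π×0.053×1) = 2.435 K/W
R_outer film = 1/(h_o·2πr_oL) = 1/(8.14×2π×0.144×1) = 0.1358 K/W
R_total = 2.575 K/W
Q = ΔT/R_total = 57/2.575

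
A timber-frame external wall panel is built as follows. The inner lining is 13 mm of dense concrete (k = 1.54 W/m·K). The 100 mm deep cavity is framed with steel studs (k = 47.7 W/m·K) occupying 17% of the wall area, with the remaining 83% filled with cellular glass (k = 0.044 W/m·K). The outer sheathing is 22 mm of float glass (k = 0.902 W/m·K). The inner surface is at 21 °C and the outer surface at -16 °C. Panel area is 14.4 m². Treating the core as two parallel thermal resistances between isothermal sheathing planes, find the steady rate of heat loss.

Sheathing layers in series; stud and cavity paths in parallel between them.
R_inner = 0.013/(1.54×14.4) = 5.862×10^-4 K/W
R_stud  = 0.1/(47.7×0.17×14.4) = 8.564×10^-4 K/W
R_cav   = 0.1/(0.044×0.83×14.4) = 0.1902 K/W
1/R_core = 1/R_stud + 1/R_cav → R_core = 8.525×10^-4 K/W
R_outer = 0.022/(0.902×14.4) = 0.001694 K/W
R_total = 0.003133 K/W
Q = ΔT/R_total = 37/0.003133

Q ≈ 11800 W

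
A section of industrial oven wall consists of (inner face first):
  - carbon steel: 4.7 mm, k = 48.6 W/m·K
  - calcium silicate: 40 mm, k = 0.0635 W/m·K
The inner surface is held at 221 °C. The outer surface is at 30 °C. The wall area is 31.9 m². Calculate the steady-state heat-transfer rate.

Q ≈ 9670 W

Treating each layer as a thermal resistance in series:
R_carbon steel = L/(kA) = 0.0047/(48.6×31.9) = 3.032×10^-6 K/W
R_calcium silicate = L/(kA) = 0.04/(0.0635×31.9) = 0.01975 K/W
R_total = 0.01975 K/W
Q = ΔT / R_total = 191 / 0.01975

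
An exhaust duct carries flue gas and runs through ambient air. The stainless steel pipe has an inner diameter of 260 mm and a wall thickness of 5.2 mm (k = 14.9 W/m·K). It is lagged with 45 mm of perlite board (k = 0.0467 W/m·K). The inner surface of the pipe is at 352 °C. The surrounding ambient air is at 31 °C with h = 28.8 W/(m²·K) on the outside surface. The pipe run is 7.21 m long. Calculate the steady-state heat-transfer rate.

Q ≈ 2290 W

Treating each annulus and film as a series resistance:
R_stainless steel pipe wall = ln(135.2/130)/(2π×14.9×7.21) = 5.811×10^-5 K/W
R_perlite board = ln(180.2/135.2)/(2π×0.0467×7.21) = 0.1358 K/W
R_outer film = 1/(h_o·2πr_oL) = 1/(28.8×2π×0.1802×7.21) = 0.004253 K/W
R_total = 0.1401 K/W
Q = ΔT/R_total = 321/0.1401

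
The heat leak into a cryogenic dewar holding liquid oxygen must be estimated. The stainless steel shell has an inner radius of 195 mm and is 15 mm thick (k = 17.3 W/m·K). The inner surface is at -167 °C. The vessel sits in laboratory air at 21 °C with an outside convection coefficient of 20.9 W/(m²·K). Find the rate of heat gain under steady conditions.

Spherical conduction: R = (1/r_in − 1/r_out)/(4πk) per layer; series-sum.
R_stainless steel shell = (1/0.195 − 1/0.21)/(4π×17.3) = 0.001685 K/W
R_outer film = 1/(h·4πr_o²) = 1/(20.9×4π×0.21²) = 0.08634 K/W
R_total = 0.08802 K/W
Q = ΔT/R_total = 188/0.08802

Q ≈ 2140 W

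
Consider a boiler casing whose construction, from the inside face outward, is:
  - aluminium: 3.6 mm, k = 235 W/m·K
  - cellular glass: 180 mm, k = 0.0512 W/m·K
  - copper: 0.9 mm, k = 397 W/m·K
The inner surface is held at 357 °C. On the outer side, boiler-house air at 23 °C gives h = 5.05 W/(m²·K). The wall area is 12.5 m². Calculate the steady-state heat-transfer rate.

Model the wall as resistances in series:
R_aluminium = L/(kA) = 0.0036/(235×12.5) = 1.226×10^-6 K/W
R_cellular glass = L/(kA) = 0.18/(0.0512×12.5) = 0.2812 K/W
R_copper = L/(kA) = 0.0009/(397×12.5) = 1.814×10^-7 K/W
R_outer film = 1/(h_o·A) = 1/(5.05×12.5) = 0.01584 K/W
R_total = 0.2971 K/W
Q = ΔT / R_total = 334 / 0.2971

Q ≈ 1120 W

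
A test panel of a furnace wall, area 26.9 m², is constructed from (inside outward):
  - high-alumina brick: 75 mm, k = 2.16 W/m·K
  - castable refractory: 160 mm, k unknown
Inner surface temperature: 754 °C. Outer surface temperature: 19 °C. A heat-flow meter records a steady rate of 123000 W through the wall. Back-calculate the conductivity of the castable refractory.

Series thermal resistances:
R_high-alumina brick = L/(kA) = 0.075/(2.16×26.9) = 0.001291 K/W
Sum of known resistances R_other = 0.001291 K/W
Total R = ΔT/Q = 735/123000 = 0.005976 K/W
R_castable refractory = R_total − R_other = 0.004685 K/W
k = L/(R·A) = 0.16/(0.004685×26.9)

k ≈ 1.27 W/(m·K)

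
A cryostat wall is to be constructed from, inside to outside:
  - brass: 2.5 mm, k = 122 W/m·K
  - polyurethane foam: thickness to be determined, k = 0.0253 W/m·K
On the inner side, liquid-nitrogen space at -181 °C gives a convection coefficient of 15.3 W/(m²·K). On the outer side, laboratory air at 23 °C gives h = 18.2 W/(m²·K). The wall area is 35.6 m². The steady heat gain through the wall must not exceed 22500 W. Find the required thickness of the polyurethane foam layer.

Series thermal resistances:
R_inner film = 1/(h_i·A) = 1/(15.3×35.6) = 0.001836 K/W
R_brass = L/(kA) = 0.0025/(122×35.6) = 5.756×10^-7 K/W
R_outer film = 1/(h_o·A) = 1/(18.2×35.6) = 0.001543 K/W
Sum of the known resistances R_other = 0.00338 K/W
Required total resistance R_tot = ΔT/Q_allow = 204/22500 = 0.009067 K/W
R_polyurethane foam = R_tot − R_other = 0.005687 K/W
L = R·k·A = 0.005687×0.0253×35.6

L ≈ 5.12 mm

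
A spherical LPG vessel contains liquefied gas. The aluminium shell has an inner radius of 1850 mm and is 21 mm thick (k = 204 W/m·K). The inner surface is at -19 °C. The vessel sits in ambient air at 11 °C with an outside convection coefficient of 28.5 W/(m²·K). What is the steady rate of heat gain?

For a spherical shell R = (1/r₁ − 1/r₂)/(4πk); film R = 1/(h·4πr²). In series:
R_aluminium shell = (1/1.85 − 1/1.871)/(4π×204) = 2.367×10^-6 K/W
R_outer film = 1/(h·4πr_o²) = 1/(28.5×4π×1.871²) = 7.976×10^-4 K/W
R_total = 8×10^-4 K/W
Q = ΔT/R_total = 30/8×10^-4

Q ≈ 37500 W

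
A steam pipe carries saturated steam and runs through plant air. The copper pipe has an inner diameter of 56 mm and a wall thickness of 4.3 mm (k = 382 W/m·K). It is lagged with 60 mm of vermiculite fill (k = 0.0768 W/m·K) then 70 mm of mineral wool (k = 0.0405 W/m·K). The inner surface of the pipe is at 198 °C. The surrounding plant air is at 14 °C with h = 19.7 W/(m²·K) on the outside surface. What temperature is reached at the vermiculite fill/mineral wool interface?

Per-layer cylindrical resistances, series-summed:
R_copper pipe wall = ln(32.3/28)/(2π×382×1) = 5.952×10^-5 K/W
R_vermiculite fill = ln(92.3/32.3)/(2π×0.0768×1) = 2.176 K/W
R_mineral wool = ln(162.3/92.3)/(2π×0.0405×1) = 2.218 K/W
R_outer film = 1/(h_o·2πr_oL) = 1/(19.7×2π×0.1623×1) = 0.04978 K/W
R_total = 4.444 K/W
Q = ΔT/R_total = 184/4.444
Q = 41.4 W/m
T_interface = T_inner − Q·ΣR(inner→interface) = 198 − 41.4×2.176

T ≈ 108 °C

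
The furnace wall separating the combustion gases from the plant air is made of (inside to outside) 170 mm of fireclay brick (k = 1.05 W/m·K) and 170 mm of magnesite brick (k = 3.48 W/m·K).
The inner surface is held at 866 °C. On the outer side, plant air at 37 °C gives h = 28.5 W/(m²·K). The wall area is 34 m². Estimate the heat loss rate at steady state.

Treating each layer as a thermal resistance in series:
R_fireclay brick = L/(kA) = 0.17/(1.05×34) = 0.004762 K/W
R_magnesite brick = L/(kA) = 0.17/(3.48×34) = 0.001437 K/W
R_outer film = 1/(h_o·A) = 1/(28.5×34) = 0.001032 K/W
R_total = 0.007231 K/W
Q = ΔT / R_total = 829 / 0.007231

Q ≈ 115000 W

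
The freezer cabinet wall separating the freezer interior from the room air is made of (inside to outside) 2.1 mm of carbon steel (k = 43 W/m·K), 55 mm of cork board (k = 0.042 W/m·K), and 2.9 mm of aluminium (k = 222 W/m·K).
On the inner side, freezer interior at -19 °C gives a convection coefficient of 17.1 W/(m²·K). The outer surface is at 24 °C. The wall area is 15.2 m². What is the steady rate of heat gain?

Q ≈ 478 W

Using the resistance-network approach (series):
R_inner film = 1/(h_i·A) = 1/(17.1×15.2) = 0.003847 K/W
R_carbon steel = L/(kA) = 0.0021/(43×15.2) = 3.213×10^-6 K/W
R_cork board = L/(kA) = 0.055/(0.042×15.2) = 0.08615 K/W
R_aluminium = L/(kA) = 0.0029/(222×15.2) = 8.594×10^-7 K/W
R_total = 0.09 K/W
Q = ΔT / R_total = 43 / 0.09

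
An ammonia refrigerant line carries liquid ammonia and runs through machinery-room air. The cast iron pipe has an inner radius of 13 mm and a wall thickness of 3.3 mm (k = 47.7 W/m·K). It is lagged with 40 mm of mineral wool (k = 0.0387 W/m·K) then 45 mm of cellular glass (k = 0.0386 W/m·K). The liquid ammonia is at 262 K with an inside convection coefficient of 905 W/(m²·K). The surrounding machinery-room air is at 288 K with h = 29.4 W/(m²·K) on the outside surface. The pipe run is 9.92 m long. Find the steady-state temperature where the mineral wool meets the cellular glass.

T ≈ 280 K

Cylindrical conduction, so R = ln(r₂/r₁)/(2πkL) per layer, in series:
R_inner film = 1/(h_i·2πr₁L) = 1/(905×2π×0.013×9.92) = 0.001364 K/W
R_cast iron pipe wall = ln(16.3/13)/(2π×47.7×9.92) = 7.609×10^-5 K/W
R_mineral wool = ln(56.3/16.3)/(2π×0.0387×9.92) = 0.5139 K/W
R_cellular glass = ln(101.3/56.3)/(2π×0.0386×9.92) = 0.2441 K/W
R_outer film = 1/(h_o·2πr_oL) = 1/(29.4×2π×0.1013×9.92) = 0.005387 K/W
R_total = 0.7648 K/W
Q = ΔT/R_total = 26/0.7648
Q = 34 W
T_interface = T_inner + Q·ΣR(inner→interface) = 262 + 34×0.5153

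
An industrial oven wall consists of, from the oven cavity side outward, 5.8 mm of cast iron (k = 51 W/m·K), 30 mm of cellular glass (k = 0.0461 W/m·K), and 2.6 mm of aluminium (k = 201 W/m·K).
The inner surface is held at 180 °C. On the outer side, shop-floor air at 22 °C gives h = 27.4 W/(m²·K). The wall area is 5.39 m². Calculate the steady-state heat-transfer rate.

Q ≈ 1240 W

Model the wall as resistances in series:
R_cast iron = L/(kA) = 0.0058/(51×5.39) = 2.11×10^-5 K/W
R_cellular glass = L/(kA) = 0.03/(0.0461×5.39) = 0.1207 K/W
R_aluminium = L/(kA) = 0.0026/(201×5.39) = 2.4×10^-6 K/W
R_outer film = 1/(h_o·A) = 1/(27.4×5.39) = 0.006771 K/W
R_total = 0.1275 K/W
Q = ΔT / R_total = 158 / 0.1275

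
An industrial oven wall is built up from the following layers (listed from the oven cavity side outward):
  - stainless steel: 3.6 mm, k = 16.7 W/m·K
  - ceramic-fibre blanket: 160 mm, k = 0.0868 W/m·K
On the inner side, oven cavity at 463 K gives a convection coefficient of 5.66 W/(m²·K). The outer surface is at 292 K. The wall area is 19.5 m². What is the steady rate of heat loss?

Using the resistance-network approach (series):
R_inner film = 1/(h_i·A) = 1/(5.66×19.5) = 0.00906 K/W
R_stainless steel = L/(kA) = 0.0036/(16.7×19.5) = 1.105×10^-5 K/W
R_ceramic-fibre blanket = L/(kA) = 0.16/(0.0868×19.5) = 0.09453 K/W
R_total = 0.1036 K/W
Q = ΔT / R_total = 171 / 0.1036

Q ≈ 1650 W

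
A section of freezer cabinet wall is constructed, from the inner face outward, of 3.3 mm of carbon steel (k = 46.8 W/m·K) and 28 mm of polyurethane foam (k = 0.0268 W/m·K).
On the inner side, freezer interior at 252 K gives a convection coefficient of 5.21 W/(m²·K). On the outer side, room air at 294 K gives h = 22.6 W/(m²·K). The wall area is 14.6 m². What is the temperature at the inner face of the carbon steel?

T ≈ 258 K

Thermal resistances in series:
R_inner film = 1/(h_i·A) = 1/(5.21×14.6) = 0.01315 K/W
R_carbon steel = L/(kA) = 0.0033/(46.8×14.6) = 4.83×10^-6 K/W
R_polyurethane foam = L/(kA) = 0.028/(0.0268×14.6) = 0.07156 K/W
R_outer film = 1/(h_o·A) = 1/(22.6×14.6) = 0.003031 K/W
R_total = 0.08774 K/W;  Q = ΔT/R_total = 42/0.08774 = 478.7 W
T_interface = T_inner + Q·ΣR(inner→interface) = 252 + 479×0.01315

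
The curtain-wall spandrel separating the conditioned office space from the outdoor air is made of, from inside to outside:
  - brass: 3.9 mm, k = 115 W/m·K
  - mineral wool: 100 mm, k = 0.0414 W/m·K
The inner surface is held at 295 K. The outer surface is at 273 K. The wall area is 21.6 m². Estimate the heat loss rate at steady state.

Q ≈ 197 W

Using the resistance-network approach (series):
R_brass = L/(kA) = 0.0039/(115×21.6) = 1.57×10^-6 K/W
R_mineral wool = L/(kA) = 0.1/(0.0414×21.6) = 0.1118 K/W
R_total = 0.1118 K/W
Q = ΔT / R_total = 22 / 0.1118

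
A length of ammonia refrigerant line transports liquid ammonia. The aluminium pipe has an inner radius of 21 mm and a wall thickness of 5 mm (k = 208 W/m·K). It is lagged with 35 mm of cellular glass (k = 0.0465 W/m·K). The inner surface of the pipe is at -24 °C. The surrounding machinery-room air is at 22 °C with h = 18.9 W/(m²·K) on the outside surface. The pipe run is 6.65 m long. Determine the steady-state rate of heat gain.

Radial resistances (cylindrical: R_cond = ln(r_o/r_i)/(2πkL), R_conv = 1/(h·2πrL)):
R_aluminium pipe wall = ln(26/21)/(2π×208×6.65) = 2.457×10^-5 K/W
R_cellular glass = ln(61/26)/(2π×0.0465×6.65) = 0.4389 K/W
R_outer film = 1/(h_o·2πr_oL) = 1/(18.9×2π×0.061×6.65) = 0.02076 K/W
R_total = 0.4597 K/W
Q = ΔT/R_total = 46/0.4597

Q ≈ 100 W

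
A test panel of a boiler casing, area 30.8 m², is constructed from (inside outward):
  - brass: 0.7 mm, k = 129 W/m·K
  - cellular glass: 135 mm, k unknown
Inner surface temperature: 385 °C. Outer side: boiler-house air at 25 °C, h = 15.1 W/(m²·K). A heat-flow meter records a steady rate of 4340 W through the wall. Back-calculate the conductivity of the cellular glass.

Series thermal resistances:
R_brass = L/(kA) = 0.0007/(129×30.8) = 1.762×10^-7 K/W
R_outer film = 1/(h_o·A) = 1/(15.1×30.8) = 0.00215 K/W
Sum of known resistances R_other = 0.00215 K/W
Total R = ΔT/Q = 360/4340 = 0.08295 K/W
R_cellular glass = R_total − R_other = 0.0808 K/W
k = L/(R·A) = 0.135/(0.0808×30.8)

k ≈ 0.0542 W/(m·K)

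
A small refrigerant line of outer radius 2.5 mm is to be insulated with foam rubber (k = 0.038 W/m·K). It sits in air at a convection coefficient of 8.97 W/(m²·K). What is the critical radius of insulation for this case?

r_cr ≈ 4.24 mm

For a cylinder r_cr = k/h = 0.038/8.97
r_cr = 4.24 mm; since the bare radius (2.5 mm) is below r_cr, adding a thin layer of insulation will *increase* heat loss.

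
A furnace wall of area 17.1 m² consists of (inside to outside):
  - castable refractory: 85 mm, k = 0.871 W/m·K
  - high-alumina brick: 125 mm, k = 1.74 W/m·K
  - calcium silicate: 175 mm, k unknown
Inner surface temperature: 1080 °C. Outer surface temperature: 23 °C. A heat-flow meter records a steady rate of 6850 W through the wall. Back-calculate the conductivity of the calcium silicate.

k ≈ 0.0709 W/(m·K)

Series thermal resistances:
R_castable refractory = L/(kA) = 0.085/(0.871×17.1) = 0.005707 K/W
R_high-alumina brick = L/(kA) = 0.125/(1.74×17.1) = 0.004201 K/W
Sum of known resistances R_other = 0.009908 K/W
Total R = ΔT/Q = 1057/6850 = 0.1543 K/W
R_calcium silicate = R_total − R_other = 0.1444 K/W
k = L/(R·A) = 0.175/(0.1444×17.1)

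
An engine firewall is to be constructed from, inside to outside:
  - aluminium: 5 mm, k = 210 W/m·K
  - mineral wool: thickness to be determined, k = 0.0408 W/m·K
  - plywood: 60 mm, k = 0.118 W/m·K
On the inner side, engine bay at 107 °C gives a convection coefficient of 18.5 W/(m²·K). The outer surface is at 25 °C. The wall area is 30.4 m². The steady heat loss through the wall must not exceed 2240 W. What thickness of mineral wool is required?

L ≈ 22.5 mm

Using the resistance-network approach (series):
R_inner film = 1/(h_i·A) = 1/(18.5×30.4) = 0.001778 K/W
R_aluminium = L/(kA) = 0.005/(210×30.4) = 7.832×10^-7 K/W
R_plywood = L/(kA) = 0.06/(0.118×30.4) = 0.01673 K/W
Sum of the known resistances R_other = 0.01851 K/W
Required total resistance R_tot = ΔT/Q_allow = 82/2240 = 0.03661 K/W
R_mineral wool = R_tot − R_other = 0.0181 K/W
L = R·k·A = 0.0181×0.0408×30.4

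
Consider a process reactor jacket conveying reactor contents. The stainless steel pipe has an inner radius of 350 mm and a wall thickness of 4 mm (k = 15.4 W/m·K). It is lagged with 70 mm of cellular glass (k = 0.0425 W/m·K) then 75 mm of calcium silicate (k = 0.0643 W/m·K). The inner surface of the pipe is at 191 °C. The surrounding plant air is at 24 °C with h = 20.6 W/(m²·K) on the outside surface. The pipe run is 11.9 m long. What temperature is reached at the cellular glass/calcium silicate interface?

T ≈ 87.9 °C

Treating each annulus and film as a series resistance:
R_stainless steel pipe wall = ln(354/350)/(2π×15.4×11.9) = 9.869×10^-6 K/W
R_cellular glass = ln(424/354)/(2π×0.0425×11.9) = 0.05678 K/W
R_calcium silicate = ln(499/424)/(2π×0.0643×11.9) = 0.03388 K/W
R_outer film = 1/(h_o·2πr_oL) = 1/(20.6×2π×0.499×11.9) = 0.001301 K/W
R_total = 0.09197 K/W
Q = ΔT/R_total = 167/0.09197
Q = 1820 W
T_interface = T_inner − Q·ΣR(inner→interface) = 191 − 1820×0.05679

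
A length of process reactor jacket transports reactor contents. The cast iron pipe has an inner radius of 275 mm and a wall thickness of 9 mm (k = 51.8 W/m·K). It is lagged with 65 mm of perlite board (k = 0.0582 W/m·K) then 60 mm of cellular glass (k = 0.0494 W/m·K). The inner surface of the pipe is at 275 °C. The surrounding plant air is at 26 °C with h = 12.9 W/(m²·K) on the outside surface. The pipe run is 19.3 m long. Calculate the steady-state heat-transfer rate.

Radial resistances (cylindrical: R_cond = ln(r_o/r_i)/(2πkL), R_conv = 1/(h·2πrL)):
R_cast iron pipe wall = ln(284/275)/(2π×51.8×19.3) = 5.127×10^-6 K/W
R_perlite board = ln(349/284)/(2π×0.0582×19.3) = 0.0292 K/W
R_cellular glass = ln(409/349)/(2π×0.0494×19.3) = 0.02648 K/W
R_outer film = 1/(h_o·2πr_oL) = 1/(12.9×2π×0.409×19.3) = 0.001563 K/W
R_total = 0.05725 K/W
Q = ΔT/R_total = 249/0.05725

Q ≈ 4350 W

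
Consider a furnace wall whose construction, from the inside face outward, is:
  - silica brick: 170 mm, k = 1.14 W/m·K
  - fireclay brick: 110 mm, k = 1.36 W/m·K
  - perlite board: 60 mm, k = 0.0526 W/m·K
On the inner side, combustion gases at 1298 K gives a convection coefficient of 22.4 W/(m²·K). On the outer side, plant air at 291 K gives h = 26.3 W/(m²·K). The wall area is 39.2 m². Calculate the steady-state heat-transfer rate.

Q ≈ 27200 W

Treating each layer as a thermal resistance in series:
R_inner film = 1/(h_i·A) = 1/(22.4×39.2) = 0.001139 K/W
R_silica brick = L/(kA) = 0.17/(1.14×39.2) = 0.003804 K/W
R_fireclay brick = L/(kA) = 0.11/(1.36×39.2) = 0.002063 K/W
R_perlite board = L/(kA) = 0.06/(0.0526×39.2) = 0.0291 K/W
R_outer film = 1/(h_o·A) = 1/(26.3×39.2) = 9.7×10^-4 K/W
R_total = 0.03708 K/W
Q = ΔT / R_total = 1007 / 0.03708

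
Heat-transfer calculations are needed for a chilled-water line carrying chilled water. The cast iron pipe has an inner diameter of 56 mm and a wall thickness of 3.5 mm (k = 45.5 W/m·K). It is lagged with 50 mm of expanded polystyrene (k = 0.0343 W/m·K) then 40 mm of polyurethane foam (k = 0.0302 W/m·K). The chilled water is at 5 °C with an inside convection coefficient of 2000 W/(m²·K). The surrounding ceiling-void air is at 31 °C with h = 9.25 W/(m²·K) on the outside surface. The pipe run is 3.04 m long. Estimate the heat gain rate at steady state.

Radial resistances (cylindrical: R_cond = ln(r_o/r_i)/(2πkL), R_conv = 1/(h·2πrL)):
R_inner film = 1/(h_i·2πr₁L) = 1/(2000×2π×0.028×3.04) = 9.349×10^-4 K/W
R_cast iron pipe wall = ln(31.5/28)/(2π×45.5×3.04) = 1.355×10^-4 K/W
R_expanded polystyrene = ln(81.5/31.5)/(2π×0.0343×3.04) = 1.451 K/W
R_polyurethane foam = ln(121.5/81.5)/(2π×0.0302×3.04) = 0.6922 K/W
R_outer film = 1/(h_o·2πr_oL) = 1/(9.25×2π×0.1215×3.04) = 0.04658 K/W
R_total = 2.191 K/W
Q = ΔT/R_total = 26/2.191

Q ≈ 11.9 W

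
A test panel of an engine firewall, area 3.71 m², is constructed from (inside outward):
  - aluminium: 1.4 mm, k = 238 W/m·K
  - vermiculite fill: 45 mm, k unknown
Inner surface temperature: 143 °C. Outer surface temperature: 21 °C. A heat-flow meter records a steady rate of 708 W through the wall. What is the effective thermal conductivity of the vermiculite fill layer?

k ≈ 0.0704 W/(m·K)

Treating each layer as a thermal resistance in series:
R_aluminium = L/(kA) = 0.0014/(238×3.71) = 1.586×10^-6 K/W
Sum of known resistances R_other = 1.586×10^-6 K/W
Total R = ΔT/Q = 122/708 = 0.1723 K/W
R_vermiculite fill = R_total − R_other = 0.1723 K/W
k = L/(R·A) = 0.045/(0.1723×3.71)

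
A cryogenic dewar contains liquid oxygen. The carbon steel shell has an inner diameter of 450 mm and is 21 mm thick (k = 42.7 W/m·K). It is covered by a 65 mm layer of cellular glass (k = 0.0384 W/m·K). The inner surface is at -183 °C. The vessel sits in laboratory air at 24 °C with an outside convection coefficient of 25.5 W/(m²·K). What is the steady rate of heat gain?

Q ≈ 115 W

For a spherical shell R = (1/r₁ − 1/r₂)/(4πk); film R = 1/(h·4πr²). In series:
R_carbon steel shell = (1/0.225 − 1/0.246)/(4π×42.7) = 7.071×10^-4 K/W
R_cellular glass = (1/0.246 − 1/0.311)/(4π×0.0384) = 1.761 K/W
R_outer film = 1/(h·4πr_o²) = 1/(25.5×4π×0.311²) = 0.03226 K/W
R_total = 1.794 K/W
Q = ΔT/R_total = 207/1.794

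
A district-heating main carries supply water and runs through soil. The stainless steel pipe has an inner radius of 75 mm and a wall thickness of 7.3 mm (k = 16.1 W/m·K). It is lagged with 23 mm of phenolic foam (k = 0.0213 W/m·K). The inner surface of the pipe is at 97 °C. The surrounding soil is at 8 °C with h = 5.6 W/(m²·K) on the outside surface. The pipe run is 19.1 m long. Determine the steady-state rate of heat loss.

Q ≈ 805 W

For a radial system each layer contributes R = ln(r_out/r_in)/(2πkL); films add R = 1/(hA).
R_stainless steel pipe wall = ln(82.3/75)/(2π×16.1×19.1) = 4.807×10^-5 K/W
R_phenolic foam = ln(105.3/82.3)/(2π×0.0213×19.1) = 0.09641 K/W
R_outer film = 1/(h_o·2πr_oL) = 1/(5.6×2π×0.1053×19.1) = 0.01413 K/W
R_total = 0.1106 K/W
Q = ΔT/R_total = 89/0.1106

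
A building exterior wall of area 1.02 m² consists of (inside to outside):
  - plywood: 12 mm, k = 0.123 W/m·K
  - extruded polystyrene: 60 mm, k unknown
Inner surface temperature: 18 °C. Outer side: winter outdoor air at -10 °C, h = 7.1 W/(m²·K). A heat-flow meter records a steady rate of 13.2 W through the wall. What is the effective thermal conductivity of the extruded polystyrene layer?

Using the resistance-network approach (series):
R_plywood = L/(kA) = 0.012/(0.123×1.02) = 0.09565 K/W
R_outer film = 1/(h_o·A) = 1/(7.1×1.02) = 0.1381 K/W
Sum of known resistances R_other = 0.2337 K/W
Total R = ΔT/Q = 28/13.2 = 2.121 K/W
R_extruded polystyrene = R_total − R_other = 1.887 K/W
k = L/(R·A) = 0.06/(1.887×1.02)

k ≈ 0.0312 W/(m·K)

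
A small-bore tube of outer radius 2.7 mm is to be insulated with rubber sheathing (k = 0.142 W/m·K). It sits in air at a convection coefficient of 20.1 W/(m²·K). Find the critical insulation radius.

For a cylinder r_cr = k/h = 0.142/20.1
r_cr = 7.06 mm; since the bare radius (2.7 mm) is below r_cr, adding a thin layer of insulation will *increase* heat loss.

r_cr ≈ 7.06 mm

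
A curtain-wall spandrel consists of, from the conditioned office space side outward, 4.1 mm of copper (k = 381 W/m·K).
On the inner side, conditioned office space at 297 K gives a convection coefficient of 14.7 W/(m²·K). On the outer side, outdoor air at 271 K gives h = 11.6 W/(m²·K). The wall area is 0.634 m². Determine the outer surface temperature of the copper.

Thermal resistances in series:
R_inner film = 1/(h_i·A) = 1/(14.7×0.634) = 0.1073 K/W
R_copper = L/(kA) = 0.0041/(381×0.634) = 1.697×10^-5 K/W
R_outer film = 1/(h_o·A) = 1/(11.6×0.634) = 0.136 K/W
R_total = 0.2433 K/W;  Q = ΔT/R_total = 26/0.2433 = 106.9 W
T_interface = T_inner − Q·ΣR(inner→interface) = 297 − 107×0.1073

T ≈ 286 K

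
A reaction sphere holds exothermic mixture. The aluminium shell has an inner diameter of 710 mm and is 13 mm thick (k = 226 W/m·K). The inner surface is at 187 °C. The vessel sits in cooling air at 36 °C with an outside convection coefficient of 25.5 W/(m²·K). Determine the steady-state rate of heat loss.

Q ≈ 6540 W

For a spherical shell R = (1/r₁ − 1/r₂)/(4πk); film R = 1/(h·4πr²). In series:
R_aluminium shell = (1/0.355 − 1/0.368)/(4π×226) = 3.504×10^-5 K/W
R_outer film = 1/(h·4πr_o²) = 1/(25.5×4π×0.368²) = 0.02304 K/W
R_total = 0.02308 K/W
Q = ΔT/R_total = 151/0.02308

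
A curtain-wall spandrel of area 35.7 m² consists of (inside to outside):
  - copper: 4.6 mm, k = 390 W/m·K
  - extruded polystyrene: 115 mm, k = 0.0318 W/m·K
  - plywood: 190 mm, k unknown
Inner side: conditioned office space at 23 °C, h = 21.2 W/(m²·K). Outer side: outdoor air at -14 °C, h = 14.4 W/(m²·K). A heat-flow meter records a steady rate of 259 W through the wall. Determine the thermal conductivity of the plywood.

Using the resistance-network approach (series):
R_inner film = 1/(h_i·A) = 1/(21.2×35.7) = 0.001321 K/W
R_copper = L/(kA) = 0.0046/(390×35.7) = 3.304×10^-7 K/W
R_extruded polystyrene = L/(kA) = 0.115/(0.0318×35.7) = 0.1013 K/W
R_outer film = 1/(h_o·A) = 1/(14.4×35.7) = 0.001945 K/W
Sum of known resistances R_other = 0.1046 K/W
Total R = ΔT/Q = 37/259 = 0.1429 K/W
R_plywood = R_total − R_other = 0.03829 K/W
k = L/(R·A) = 0.19/(0.03829×35.7)

k ≈ 0.139 W/(m·K)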